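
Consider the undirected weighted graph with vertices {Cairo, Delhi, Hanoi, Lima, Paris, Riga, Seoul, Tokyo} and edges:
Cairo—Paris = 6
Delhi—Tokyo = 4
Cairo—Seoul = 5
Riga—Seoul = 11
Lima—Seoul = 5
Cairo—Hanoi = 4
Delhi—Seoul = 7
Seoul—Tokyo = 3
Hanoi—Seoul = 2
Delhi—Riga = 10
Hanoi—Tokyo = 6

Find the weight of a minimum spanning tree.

Kruskal's algorithm — process edges by increasing weight (ties by edge label):
Hanoi—Seoul (2): add — endpoints in different components.
Seoul—Tokyo (3): add — endpoints in different components.
Cairo—Hanoi (4): add — endpoints in different components.
Delhi—Tokyo (4): add — endpoints in different components.
Cairo—Seoul (5): skip — Cairo and Seoul already connected.
Lima—Seoul (5): add — endpoints in different components.
Cairo—Paris (6): add — endpoints in different components.
Hanoi—Tokyo (6): skip — Hanoi and Tokyo already connected.
Delhi—Seoul (7): skip — Delhi and Seoul already connected.
Delhi—Riga (10): add — endpoints in different components.
MST edges: Hanoi—Seoul, Seoul—Tokyo, Cairo—Hanoi, Delhi—Tokyo, Lima—Seoul, Cairo—Paris, Delhi—Riga; total weight 2+3+4+4+5+6+10 = 34.

34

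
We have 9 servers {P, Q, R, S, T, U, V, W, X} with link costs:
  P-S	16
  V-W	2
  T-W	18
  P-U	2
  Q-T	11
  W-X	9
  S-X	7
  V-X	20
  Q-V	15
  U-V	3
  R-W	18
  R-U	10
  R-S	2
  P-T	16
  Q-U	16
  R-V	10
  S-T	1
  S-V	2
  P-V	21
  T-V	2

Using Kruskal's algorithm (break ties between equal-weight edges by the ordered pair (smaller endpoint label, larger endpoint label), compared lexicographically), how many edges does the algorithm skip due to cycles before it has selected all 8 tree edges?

Sort edges by weight, then run Kruskal:
S-T (1): add — endpoints in different components.
P-U (2): add — endpoints in different components.
R-S (2): add — endpoints in different components.
S-V (2): add — endpoints in different components.
T-V (2): skip — V and T already connected.
V-W (2): add — endpoints in different components.
U-V (3): add — endpoints in different components.
S-X (7): add — endpoints in different components.
W-X (9): skip — W and X already connected.
R-U (10): skip — R and U already connected.
R-V (10): skip — R and V already connected.
Q-T (11): add — endpoints in different components.
Edges rejected before the tree was complete: 4.

4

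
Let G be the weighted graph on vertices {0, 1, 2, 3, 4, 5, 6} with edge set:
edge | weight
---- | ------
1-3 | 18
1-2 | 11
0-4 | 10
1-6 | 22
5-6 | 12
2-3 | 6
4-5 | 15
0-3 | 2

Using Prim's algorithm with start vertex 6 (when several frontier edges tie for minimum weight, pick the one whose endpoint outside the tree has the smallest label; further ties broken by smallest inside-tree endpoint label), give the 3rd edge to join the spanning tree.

0-4

Grow the tree from 6 using Prim:
Step 1: frontier [5-6 12, 1-6 22] → take 5-6 (12); add 5.
Step 2: frontier [4-5 15, 1-6 22] → take 4-5 (15); add 4.
Step 3: frontier [0-4 10, 1-6 22] → take 0-4 (10); add 0.
Step 4: frontier [0-3 2, 1-6 22] → take 0-3 (2); add 3.
Step 5: frontier [2-3 6, 1-3 18, 1-6 22] → take 2-3 (6); add 2.
Step 6: frontier [1-2 11, 1-3 18, 1-6 22] → take 1-2 (11); add 1.
The 3rd edge added is 0-4.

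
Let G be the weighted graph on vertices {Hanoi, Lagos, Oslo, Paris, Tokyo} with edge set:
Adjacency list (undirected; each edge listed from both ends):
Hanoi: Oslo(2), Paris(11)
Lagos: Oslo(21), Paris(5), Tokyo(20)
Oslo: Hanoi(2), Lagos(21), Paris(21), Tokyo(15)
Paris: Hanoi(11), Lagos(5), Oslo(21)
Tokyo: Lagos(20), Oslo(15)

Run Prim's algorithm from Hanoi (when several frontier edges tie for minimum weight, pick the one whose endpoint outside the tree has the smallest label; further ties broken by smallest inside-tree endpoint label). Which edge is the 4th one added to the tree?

Grow the tree from Hanoi using Prim:
Step 1: cheapest edge leaving the tree is Hanoi—Oslo (2); add Oslo.
Step 2: cheapest edge leaving the tree is Hanoi—Paris (11); add Paris.
Step 3: cheapest edge leaving the tree is Lagos—Paris (5); add Lagos.
Step 4: cheapest edge leaving the tree is Oslo—Tokyo (15); add Tokyo.
The 4th edge added is Oslo—Tokyo.

Oslo-Tokyo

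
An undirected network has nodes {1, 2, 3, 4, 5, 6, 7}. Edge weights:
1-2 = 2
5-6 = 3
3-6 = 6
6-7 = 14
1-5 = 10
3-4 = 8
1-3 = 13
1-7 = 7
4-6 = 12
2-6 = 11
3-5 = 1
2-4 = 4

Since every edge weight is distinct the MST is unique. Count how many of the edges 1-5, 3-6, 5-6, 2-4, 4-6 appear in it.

2

Kruskal's algorithm — process edges by increasing weight (ties by edge label):
3-5 (1): add. Components now {1} {2} {3,5} {4} {6} {7}
1-2 (2): add. Components now {1,2} {3,5} {4} {6} {7}
5-6 (3): add. Components now {1,2} {3,5,6} {4} {7}
2-4 (4): add. Components now {1,2,4} {3,5,6} {7}
3-6 (6): skip — 3 and 6 already connected.
1-7 (7): add. Components now {1,2,4,7} {3,5,6}
3-4 (8): add. Components now {1,2,3,4,5,6,7}
MST edge set: {3-5, 1-2, 5-6, 2-4, 1-7, 3-4}.
Of the listed edges, {5-6, 2-4} are in the MST → 2.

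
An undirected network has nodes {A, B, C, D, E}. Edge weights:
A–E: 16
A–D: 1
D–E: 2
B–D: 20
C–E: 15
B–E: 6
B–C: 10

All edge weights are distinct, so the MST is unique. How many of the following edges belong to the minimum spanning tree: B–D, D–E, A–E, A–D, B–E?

Kruskal: consider edges lightest-first.
A–D (1): add — endpoints in different components.
D–E (2): add — endpoints in different components.
B–E (6): add — endpoints in different components.
B–C (10): add — endpoints in different components.
MST edge set: {A–D, D–E, B–E, B–C}.
Of the listed edges, {D–E, A–D, B–E} are in the MST → 3.

3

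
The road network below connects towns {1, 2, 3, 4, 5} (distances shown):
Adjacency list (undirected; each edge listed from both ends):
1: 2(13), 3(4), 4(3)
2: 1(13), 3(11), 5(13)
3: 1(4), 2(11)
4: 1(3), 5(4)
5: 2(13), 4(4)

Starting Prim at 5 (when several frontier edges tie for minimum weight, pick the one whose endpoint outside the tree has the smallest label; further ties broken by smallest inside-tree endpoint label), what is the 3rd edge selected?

1-3

Grow the tree from 5 using Prim:
Step 1: frontier [4—5 4, 2—5 13] → take 4—5 (4); add 4.
Step 2: frontier [1—4 3, 2—5 13] → take 1—4 (3); add 1.
Step 3: frontier [1—3 4, 1—2 13, 2—5 13] → take 1—3 (4); add 3.
Step 4: frontier [1—2 13, 2—3 11, 2—5 13] → take 2—3 (11); add 2.
The 3rd edge added is 1—3.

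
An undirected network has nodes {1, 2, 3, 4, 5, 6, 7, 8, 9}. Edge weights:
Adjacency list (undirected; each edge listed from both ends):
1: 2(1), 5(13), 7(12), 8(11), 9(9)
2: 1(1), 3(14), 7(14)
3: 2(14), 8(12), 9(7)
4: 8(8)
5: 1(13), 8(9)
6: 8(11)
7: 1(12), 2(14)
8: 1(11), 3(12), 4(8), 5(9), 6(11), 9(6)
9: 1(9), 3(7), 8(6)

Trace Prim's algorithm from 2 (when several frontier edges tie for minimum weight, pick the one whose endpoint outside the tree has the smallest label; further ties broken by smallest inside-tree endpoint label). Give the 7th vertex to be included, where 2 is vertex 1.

Grow the tree from 2 using Prim:
Step 1: frontier [1-2 1, 2-3 14, 2-7 14] → take 1-2 (1); add 1.
Step 2: frontier [1-9 9, 1-8 11, 1-7 12, 1-5 13, 2-3 14, 2-7 14] → take 1-9 (9); add 9.
Step 3: frontier [1-8 11, 1-7 12, 1-5 13, 2-3 14, 2-7 14, 8-9 6, 3-9 7] → take 8-9 (6); add 8.
Step 4: frontier [1-7 12, 1-5 13, 2-3 14, 2-7 14, 4-8 8, 5-8 9, 6-8 11, 3-8 12, 3-9 7] → take 3-9 (7); add 3.
Step 5: frontier [1-7 12, 1-5 13, 2-7 14, 4-8 8, 5-8 9, 6-8 11] → take 4-8 (8); add 4.
Step 6: frontier [1-7 12, 1-5 13, 2-7 14, 5-8 9, 6-8 11] → take 5-8 (9); add 5.
Step 7: frontier [1-7 12, 2-7 14, 6-8 11] → take 6-8 (11); add 6.
Step 8: frontier [1-7 12, 2-7 14] → take 1-7 (12); add 7.
Vertex order: 2, 1, 9, 8, 3, 4, 5, 6, 7. The 7th vertex is 5.

5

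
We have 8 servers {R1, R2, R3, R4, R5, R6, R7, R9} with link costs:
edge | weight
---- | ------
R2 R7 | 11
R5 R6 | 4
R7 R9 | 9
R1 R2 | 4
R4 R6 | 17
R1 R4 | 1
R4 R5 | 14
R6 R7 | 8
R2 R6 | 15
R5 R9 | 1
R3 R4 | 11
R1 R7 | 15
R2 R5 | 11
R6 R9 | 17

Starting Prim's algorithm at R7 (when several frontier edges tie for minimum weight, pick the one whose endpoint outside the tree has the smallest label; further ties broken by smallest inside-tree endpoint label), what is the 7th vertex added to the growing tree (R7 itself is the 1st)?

Prim, starting at R7.
Step 1: cheapest edge leaving the tree is R6 R7 (8); add R6.
Step 2: cheapest edge leaving the tree is R5 R6 (4); add R5.
Step 3: cheapest edge leaving the tree is R5 R9 (1); add R9.
Step 4: cheapest edge leaving the tree is R2 R5 (11); add R2.
Step 5: cheapest edge leaving the tree is R1 R2 (4); add R1.
Step 6: cheapest edge leaving the tree is R1 R4 (1); add R4.
Step 7: cheapest edge leaving the tree is R3 R4 (11); add R3.
Vertex order: R7, R6, R5, R9, R2, R1, R4, R3. The 7th vertex is R4.

R4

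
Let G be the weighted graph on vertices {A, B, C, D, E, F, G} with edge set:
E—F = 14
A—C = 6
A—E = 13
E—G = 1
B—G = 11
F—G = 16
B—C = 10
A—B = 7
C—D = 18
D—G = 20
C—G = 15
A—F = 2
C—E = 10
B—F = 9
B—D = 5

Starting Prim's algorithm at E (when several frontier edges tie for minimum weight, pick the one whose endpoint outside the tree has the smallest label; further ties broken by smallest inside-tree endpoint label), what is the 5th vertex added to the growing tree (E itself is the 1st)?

F

Grow the tree from E using Prim:
Step 1: cheapest edge leaving the tree is E—G (1); add G.
Step 2: cheapest edge leaving the tree is C—E (10); add C.
Step 3: cheapest edge leaving the tree is A—C (6); add A.
Step 4: cheapest edge leaving the tree is A—F (2); add F.
Step 5: cheapest edge leaving the tree is A—B (7); add B.
Step 6: cheapest edge leaving the tree is B—D (5); add D.
Vertex order: E, G, C, A, F, B, D. The 5th vertex is F.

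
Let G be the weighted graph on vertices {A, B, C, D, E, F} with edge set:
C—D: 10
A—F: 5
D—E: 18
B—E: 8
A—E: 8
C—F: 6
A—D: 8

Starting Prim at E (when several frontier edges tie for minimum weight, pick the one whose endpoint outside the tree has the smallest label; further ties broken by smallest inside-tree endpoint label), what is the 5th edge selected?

Grow the tree from E using Prim:
Step 1: frontier [A—E 8, B—E 8, D—E 18] → take A—E (8); add A.
Step 2: frontier [A—F 5, A—D 8, B—E 8, D—E 18] → take A—F (5); add F.
Step 3: frontier [A—D 8, B—E 8, D—E 18, C—F 6] → take C—F (6); add C.
Step 4: frontier [A—D 8, C—D 10, B—E 8, D—E 18] → take B—E (8); add B.
Step 5: frontier [A—D 8, C—D 10, D—E 18] → take A—D (8); add D.
The 5th edge added is A—D.

A-D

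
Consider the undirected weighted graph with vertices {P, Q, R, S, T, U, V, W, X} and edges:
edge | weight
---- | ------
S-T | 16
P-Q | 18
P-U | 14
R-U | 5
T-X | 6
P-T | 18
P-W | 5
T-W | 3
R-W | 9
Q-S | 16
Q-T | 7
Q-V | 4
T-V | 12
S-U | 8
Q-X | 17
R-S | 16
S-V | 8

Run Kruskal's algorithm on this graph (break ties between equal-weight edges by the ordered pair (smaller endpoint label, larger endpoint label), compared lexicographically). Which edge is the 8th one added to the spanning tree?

S-V

Kruskal: consider edges lightest-first.
T-W (3): add — endpoints in different components.
Q-V (4): add — endpoints in different components.
P-W (5): add — endpoints in different components.
R-U (5): add — endpoints in different components.
T-X (6): add — endpoints in different components.
Q-T (7): add — endpoints in different components.
S-U (8): add — endpoints in different components.
S-V (8): add — endpoints in different components.
The 8th edge added is S-V.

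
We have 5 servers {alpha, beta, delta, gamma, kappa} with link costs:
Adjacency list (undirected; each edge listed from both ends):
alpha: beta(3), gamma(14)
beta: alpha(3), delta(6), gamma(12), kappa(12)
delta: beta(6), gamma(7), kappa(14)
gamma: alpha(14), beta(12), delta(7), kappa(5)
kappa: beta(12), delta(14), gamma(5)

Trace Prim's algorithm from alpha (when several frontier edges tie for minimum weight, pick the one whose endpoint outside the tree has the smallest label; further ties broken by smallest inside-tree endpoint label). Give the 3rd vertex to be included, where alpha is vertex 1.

delta

Grow the tree from alpha using Prim:
Step 1: cheapest edge leaving the tree is alpha–beta (3); add beta.
Step 2: cheapest edge leaving the tree is beta–delta (6); add delta.
Step 3: cheapest edge leaving the tree is delta–gamma (7); add gamma.
Step 4: cheapest edge leaving the tree is gamma–kappa (5); add kappa.
Vertex order: alpha, beta, delta, gamma, kappa. The 3rd vertex is delta.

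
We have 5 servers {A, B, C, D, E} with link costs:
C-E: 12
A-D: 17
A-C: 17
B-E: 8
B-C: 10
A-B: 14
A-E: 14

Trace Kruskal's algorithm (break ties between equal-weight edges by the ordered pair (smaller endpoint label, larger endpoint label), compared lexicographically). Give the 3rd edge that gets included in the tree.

A-B

Sort edges by weight, then run Kruskal:
B-E (8): add — endpoints in different components.
B-C (10): add — endpoints in different components.
C-E (12): skip — C and E already connected.
A-B (14): add — endpoints in different components.
A-E (14): skip — A and E already connected.
A-C (17): skip — A and C already connected.
A-D (17): add — endpoints in different components.
The 3rd edge added is A-B.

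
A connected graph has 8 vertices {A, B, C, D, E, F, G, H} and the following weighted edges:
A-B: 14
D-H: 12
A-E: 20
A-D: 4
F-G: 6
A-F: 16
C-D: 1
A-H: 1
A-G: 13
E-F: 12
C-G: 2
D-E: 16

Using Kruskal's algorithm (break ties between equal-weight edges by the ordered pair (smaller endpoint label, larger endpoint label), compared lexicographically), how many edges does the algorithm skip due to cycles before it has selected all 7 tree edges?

Kruskal's algorithm — process edges by increasing weight (ties by edge label):
A-H (1): add — endpoints in different components.
C-D (1): add — endpoints in different components.
C-G (2): add — endpoints in different components.
A-D (4): add — endpoints in different components.
F-G (6): add — endpoints in different components.
D-H (12): skip — D and H already connected.
E-F (12): add — endpoints in different components.
A-G (13): skip — A and G already connected.
A-B (14): add — endpoints in different components.
Edges rejected before the tree was complete: 2.

2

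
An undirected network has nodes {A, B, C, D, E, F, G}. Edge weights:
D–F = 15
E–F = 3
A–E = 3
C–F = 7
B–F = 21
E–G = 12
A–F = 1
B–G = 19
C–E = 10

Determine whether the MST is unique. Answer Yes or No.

No

Kruskal's algorithm — process edges by increasing weight (ties by edge label):
A–F (1): add — endpoints in different components.
A–E (3): add — endpoints in different components.
E–F (3): skip — E and F already connected.
C–F (7): add — endpoints in different components.
C–E (10): skip — C and E already connected.
E–G (12): add — endpoints in different components.
D–F (15): add — endpoints in different components.
B–G (19): add — endpoints in different components.
Non-tree edge E–F has weight 3, equal to the heaviest edge on its tree cycle — swapping gives another MST of the same weight. Not unique.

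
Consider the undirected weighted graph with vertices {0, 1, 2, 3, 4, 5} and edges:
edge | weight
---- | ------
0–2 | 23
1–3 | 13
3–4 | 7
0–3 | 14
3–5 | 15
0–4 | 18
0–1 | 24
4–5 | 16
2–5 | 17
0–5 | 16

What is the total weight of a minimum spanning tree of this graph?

66

Grow the tree from 1 using Prim:
Step 1: frontier [1–3 13, 0–1 24] → take 1–3 (13); add 3.
Step 2: frontier [0–1 24, 3–4 7, 0–3 14, 3–5 15] → take 3–4 (7); add 4.
Step 3: frontier [0–1 24, 0–3 14, 3–5 15, 4–5 16, 0–4 18] → take 0–3 (14); add 0.
Step 4: frontier [0–5 16, 0–2 23, 3–5 15, 4–5 16] → take 3–5 (15); add 5.
Step 5: frontier [0–2 23, 2–5 17] → take 2–5 (17); add 2.
MST edges: 1–3, 3–4, 0–3, 3–5, 2–5; total weight 13+7+14+15+17 = 66.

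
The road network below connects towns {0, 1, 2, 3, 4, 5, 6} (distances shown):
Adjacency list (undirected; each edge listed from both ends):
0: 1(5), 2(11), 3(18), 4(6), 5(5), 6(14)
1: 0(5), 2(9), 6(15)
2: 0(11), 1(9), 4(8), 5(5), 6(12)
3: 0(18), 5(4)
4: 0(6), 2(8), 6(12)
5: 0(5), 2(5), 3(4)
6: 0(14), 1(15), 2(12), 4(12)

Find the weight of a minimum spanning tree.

37

Grow the tree from 2 using Prim:
Step 1: cheapest edge leaving the tree is 2–5 (5); add 5.
Step 2: cheapest edge leaving the tree is 3–5 (4); add 3.
Step 3: cheapest edge leaving the tree is 0–5 (5); add 0.
Step 4: cheapest edge leaving the tree is 0–1 (5); add 1.
Step 5: cheapest edge leaving the tree is 0–4 (6); add 4.
Step 6: cheapest edge leaving the tree is 2–6 (12); add 6.
MST edges: 2–5, 3–5, 0–5, 0–1, 0–4, 2–6; total weight 5+4+5+5+6+12 = 37.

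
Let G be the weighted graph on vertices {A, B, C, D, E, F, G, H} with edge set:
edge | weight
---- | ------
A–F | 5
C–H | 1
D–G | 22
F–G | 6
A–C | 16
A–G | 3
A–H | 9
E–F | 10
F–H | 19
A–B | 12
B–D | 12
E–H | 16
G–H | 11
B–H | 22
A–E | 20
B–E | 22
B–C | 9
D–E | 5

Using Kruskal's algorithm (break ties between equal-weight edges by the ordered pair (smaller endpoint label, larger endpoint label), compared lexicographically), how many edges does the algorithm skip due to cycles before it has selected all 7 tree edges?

1

Kruskal: consider edges lightest-first.
C–H (1): add — endpoints in different components.
A–G (3): add — endpoints in different components.
A–F (5): add — endpoints in different components.
D–E (5): add — endpoints in different components.
F–G (6): skip — F and G already connected.
A–H (9): add — endpoints in different components.
B–C (9): add — endpoints in different components.
E–F (10): add — endpoints in different components.
Edges rejected before the tree was complete: 1.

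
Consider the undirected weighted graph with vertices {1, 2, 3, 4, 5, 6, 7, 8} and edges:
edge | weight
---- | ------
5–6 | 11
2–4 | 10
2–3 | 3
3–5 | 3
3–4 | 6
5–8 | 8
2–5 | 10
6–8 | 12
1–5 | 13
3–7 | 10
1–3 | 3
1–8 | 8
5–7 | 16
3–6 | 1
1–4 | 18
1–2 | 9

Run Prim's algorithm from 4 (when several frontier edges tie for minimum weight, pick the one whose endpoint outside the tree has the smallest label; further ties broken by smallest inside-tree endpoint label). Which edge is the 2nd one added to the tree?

Grow the tree from 4 using Prim:
Step 1: cheapest edge leaving the tree is 3–4 (6); add 3.
Step 2: cheapest edge leaving the tree is 3–6 (1); add 6.
Step 3: cheapest edge leaving the tree is 1–3 (3); add 1.
Step 4: cheapest edge leaving the tree is 2–3 (3); add 2.
Step 5: cheapest edge leaving the tree is 3–5 (3); add 5.
Step 6: cheapest edge leaving the tree is 1–8 (8); add 8.
Step 7: cheapest edge leaving the tree is 3–7 (10); add 7.
The 2nd edge added is 3–6.

3-6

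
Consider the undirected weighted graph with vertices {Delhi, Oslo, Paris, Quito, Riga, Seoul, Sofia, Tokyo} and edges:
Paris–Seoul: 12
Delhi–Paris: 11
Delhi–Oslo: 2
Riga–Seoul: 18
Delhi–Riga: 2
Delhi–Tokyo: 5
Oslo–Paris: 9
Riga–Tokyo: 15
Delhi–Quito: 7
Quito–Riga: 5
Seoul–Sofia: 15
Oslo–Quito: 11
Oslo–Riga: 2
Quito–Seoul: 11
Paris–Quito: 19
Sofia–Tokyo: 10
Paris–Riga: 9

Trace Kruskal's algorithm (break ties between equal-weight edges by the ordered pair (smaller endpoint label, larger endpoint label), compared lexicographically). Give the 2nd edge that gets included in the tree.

Delhi-Riga

Kruskal's algorithm — process edges by increasing weight (ties by edge label):
Delhi–Oslo (2): add — endpoints in different components.
Delhi–Riga (2): add — endpoints in different components.
Oslo–Riga (2): skip — Riga and Oslo already connected.
Delhi–Tokyo (5): add — endpoints in different components.
Quito–Riga (5): add — endpoints in different components.
Delhi–Quito (7): skip — Delhi and Quito already connected.
Oslo–Paris (9): add — endpoints in different components.
Paris–Riga (9): skip — Riga and Paris already connected.
Sofia–Tokyo (10): add — endpoints in different components.
Delhi–Paris (11): skip — Delhi and Paris already connected.
Oslo–Quito (11): skip — Oslo and Quito already connected.
Quito–Seoul (11): add — endpoints in different components.
The 2nd edge added is Delhi–Riga.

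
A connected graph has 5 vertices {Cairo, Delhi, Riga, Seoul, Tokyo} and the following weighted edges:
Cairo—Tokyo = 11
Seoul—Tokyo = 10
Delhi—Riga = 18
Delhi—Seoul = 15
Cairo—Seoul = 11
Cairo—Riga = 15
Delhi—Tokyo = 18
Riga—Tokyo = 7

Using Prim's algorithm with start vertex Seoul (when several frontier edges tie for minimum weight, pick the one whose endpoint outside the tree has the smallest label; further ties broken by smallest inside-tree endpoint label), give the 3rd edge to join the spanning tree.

Prim, starting at Seoul.
Step 1: frontier [Seoul—Tokyo 10, Cairo—Seoul 11, Delhi—Seoul 15] → take Seoul—Tokyo (10); add Tokyo.
Step 2: frontier [Cairo—Seoul 11, Delhi—Seoul 15, Riga—Tokyo 7, Cairo—Tokyo 11, Delhi—Tokyo 18] → take Riga—Tokyo (7); add Riga.
Step 3: frontier [Cairo—Riga 15, Delhi—Riga 18, Cairo—Seoul 11, Delhi—Seoul 15, Cairo—Tokyo 11, Delhi—Tokyo 18] → take Cairo—Seoul (11); add Cairo.
Step 4: frontier [Delhi—Riga 18, Delhi—Seoul 15, Delhi—Tokyo 18] → take Delhi—Seoul (15); add Delhi.
The 3rd edge added is Cairo—Seoul.

Cairo-Seoul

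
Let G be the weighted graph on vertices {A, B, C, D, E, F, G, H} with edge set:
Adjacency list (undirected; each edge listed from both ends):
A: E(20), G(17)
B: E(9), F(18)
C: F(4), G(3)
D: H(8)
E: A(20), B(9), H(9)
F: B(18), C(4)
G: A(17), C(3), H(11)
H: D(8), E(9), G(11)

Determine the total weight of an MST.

61

Grow the tree from B using Prim:
Step 1: cheapest edge leaving the tree is B E (9); add E.
Step 2: cheapest edge leaving the tree is E H (9); add H.
Step 3: cheapest edge leaving the tree is D H (8); add D.
Step 4: cheapest edge leaving the tree is G H (11); add G.
Step 5: cheapest edge leaving the tree is C G (3); add C.
Step 6: cheapest edge leaving the tree is C F (4); add F.
Step 7: cheapest edge leaving the tree is A G (17); add A.
MST edges: B E, E H, D H, G H, C G, C F, A G; total weight 9+9+8+11+3+4+17 = 61.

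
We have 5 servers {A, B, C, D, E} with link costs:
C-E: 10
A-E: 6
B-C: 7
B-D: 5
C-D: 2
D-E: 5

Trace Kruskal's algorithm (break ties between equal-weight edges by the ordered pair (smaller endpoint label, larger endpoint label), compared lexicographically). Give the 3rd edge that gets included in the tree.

Kruskal's algorithm — process edges by increasing weight (ties by edge label):
C-D (2): add. Components now {A} {B} {C,D} {E}
B-D (5): add. Components now {A} {B,C,D} {E}
D-E (5): add. Components now {A} {B,C,D,E}
A-E (6): add. Components now {A,B,C,D,E}
The 3rd edge added is D-E.

D-E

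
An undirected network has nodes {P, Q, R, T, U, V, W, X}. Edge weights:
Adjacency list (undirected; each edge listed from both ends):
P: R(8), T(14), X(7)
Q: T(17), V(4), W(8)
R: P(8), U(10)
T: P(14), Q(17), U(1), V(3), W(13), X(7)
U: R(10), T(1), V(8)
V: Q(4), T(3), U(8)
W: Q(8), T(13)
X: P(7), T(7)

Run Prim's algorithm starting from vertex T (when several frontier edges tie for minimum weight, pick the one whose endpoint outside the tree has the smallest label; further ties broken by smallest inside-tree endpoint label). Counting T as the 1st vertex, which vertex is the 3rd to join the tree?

Grow the tree from T using Prim:
Step 1: frontier [T–U 1, T–V 3, T–X 7, T–W 13, P–T 14, Q–T 17] → take T–U (1); add U.
Step 2: frontier [T–V 3, T–X 7, T–W 13, P–T 14, Q–T 17, U–V 8, R–U 10] → take T–V (3); add V.
Step 3: frontier [T–X 7, T–W 13, P–T 14, Q–T 17, R–U 10, Q–V 4] → take Q–V (4); add Q.
Step 4: frontier [Q–W 8, T–X 7, T–W 13, P–T 14, R–U 10] → take T–X (7); add X.
Step 5: frontier [Q–W 8, T–W 13, P–T 14, R–U 10, P–X 7] → take P–X (7); add P.
Step 6: frontier [P–R 8, Q–W 8, T–W 13, R–U 10] → take P–R (8); add R.
Step 7: frontier [Q–W 8, T–W 13] → take Q–W (8); add W.
Vertex order: T, U, V, Q, X, P, R, W. The 3rd vertex is V.

V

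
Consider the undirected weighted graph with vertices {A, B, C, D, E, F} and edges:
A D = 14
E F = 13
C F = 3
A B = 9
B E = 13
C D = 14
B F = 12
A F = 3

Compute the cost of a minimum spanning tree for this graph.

42

Prim's algorithm from B:
Step 1: cheapest edge leaving the tree is A B (9); add A.
Step 2: cheapest edge leaving the tree is A F (3); add F.
Step 3: cheapest edge leaving the tree is C F (3); add C.
Step 4: cheapest edge leaving the tree is B E (13); add E.
Step 5: cheapest edge leaving the tree is A D (14); add D.
MST edges: A B, A F, C F, B E, A D; total weight 9+3+3+13+14 = 42.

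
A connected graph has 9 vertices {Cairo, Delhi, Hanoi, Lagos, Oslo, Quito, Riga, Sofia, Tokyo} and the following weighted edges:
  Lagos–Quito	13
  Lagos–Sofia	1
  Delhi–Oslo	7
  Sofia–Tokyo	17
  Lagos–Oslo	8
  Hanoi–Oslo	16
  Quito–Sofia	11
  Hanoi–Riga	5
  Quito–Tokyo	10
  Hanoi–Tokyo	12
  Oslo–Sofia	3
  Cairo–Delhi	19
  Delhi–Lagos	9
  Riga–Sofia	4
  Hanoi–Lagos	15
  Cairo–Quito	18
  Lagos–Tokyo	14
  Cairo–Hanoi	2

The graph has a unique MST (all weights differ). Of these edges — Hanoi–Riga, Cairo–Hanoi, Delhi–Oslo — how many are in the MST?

Kruskal: consider edges lightest-first.
Lagos–Sofia (1): add — endpoints in different components.
Cairo–Hanoi (2): add — endpoints in different components.
Oslo–Sofia (3): add — endpoints in different components.
Riga–Sofia (4): add — endpoints in different components.
Hanoi–Riga (5): add — endpoints in different components.
Delhi–Oslo (7): add — endpoints in different components.
Lagos–Oslo (8): skip — Oslo and Lagos already connected.
Delhi–Lagos (9): skip — Delhi and Lagos already connected.
Quito–Tokyo (10): add — endpoints in different components.
Quito–Sofia (11): add — endpoints in different components.
MST edge set: {Lagos–Sofia, Cairo–Hanoi, Oslo–Sofia, Riga–Sofia, Hanoi–Riga, Delhi–Oslo, Quito–Tokyo, Quito–Sofia}.
Of the listed edges, {Hanoi–Riga, Cairo–Hanoi, Delhi–Oslo} are in the MST → 3.

3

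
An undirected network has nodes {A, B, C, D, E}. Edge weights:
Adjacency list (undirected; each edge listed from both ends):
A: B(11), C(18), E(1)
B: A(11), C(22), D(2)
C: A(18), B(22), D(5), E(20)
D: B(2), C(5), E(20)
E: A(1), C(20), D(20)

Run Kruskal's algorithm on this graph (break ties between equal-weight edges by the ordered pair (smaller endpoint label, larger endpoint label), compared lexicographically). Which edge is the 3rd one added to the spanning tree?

Kruskal's algorithm — process edges by increasing weight (ties by edge label):
A-E (1): add — endpoints in different components.
B-D (2): add — endpoints in different components.
C-D (5): add — endpoints in different components.
A-B (11): add — endpoints in different components.
The 3rd edge added is C-D.

C-D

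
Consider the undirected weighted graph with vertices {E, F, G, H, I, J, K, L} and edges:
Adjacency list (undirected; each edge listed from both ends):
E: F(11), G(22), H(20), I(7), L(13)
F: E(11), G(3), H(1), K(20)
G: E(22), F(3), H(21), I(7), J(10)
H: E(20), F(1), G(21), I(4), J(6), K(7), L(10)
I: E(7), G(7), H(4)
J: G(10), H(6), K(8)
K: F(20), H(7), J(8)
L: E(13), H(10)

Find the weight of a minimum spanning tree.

Kruskal: consider edges lightest-first.
F—H (1): add — endpoints in different components.
F—G (3): add — endpoints in different components.
H—I (4): add — endpoints in different components.
H—J (6): add — endpoints in different components.
E—I (7): add — endpoints in different components.
G—I (7): skip — G and I already connected.
H—K (7): add — endpoints in different components.
J—K (8): skip — J and K already connected.
G—J (10): skip — G and J already connected.
H—L (10): add — endpoints in different components.
MST edges: F—H, F—G, H—I, H—J, E—I, H—K, H—L; total weight 1+3+4+6+7+7+10 = 38.

38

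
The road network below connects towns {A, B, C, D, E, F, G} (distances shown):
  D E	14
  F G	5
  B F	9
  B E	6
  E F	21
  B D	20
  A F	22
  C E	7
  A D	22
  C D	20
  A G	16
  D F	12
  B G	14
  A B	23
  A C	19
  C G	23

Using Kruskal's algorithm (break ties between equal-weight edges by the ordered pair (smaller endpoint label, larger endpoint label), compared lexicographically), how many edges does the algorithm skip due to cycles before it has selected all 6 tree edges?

2

Kruskal: consider edges lightest-first.
F G (5): add. Components now {A} {B} {C} {D} {E} {F,G}
B E (6): add. Components now {A} {B,E} {C} {D} {F,G}
C E (7): add. Components now {A} {B,C,E} {D} {F,G}
B F (9): add. Components now {A} {B,C,E,F,G} {D}
D F (12): add. Components now {A} {B,C,D,E,F,G}
B G (14): skip — B and G already connected.
D E (14): skip — D and E already connected.
A G (16): add. Components now {A,B,C,D,E,F,G}
Edges rejected before the tree was complete: 2.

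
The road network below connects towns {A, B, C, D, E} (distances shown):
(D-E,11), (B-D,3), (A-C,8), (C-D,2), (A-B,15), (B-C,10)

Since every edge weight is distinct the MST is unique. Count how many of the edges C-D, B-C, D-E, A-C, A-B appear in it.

3

Kruskal's algorithm — process edges by increasing weight (ties by edge label):
C-D (2): add. Components now {A} {B} {C,D} {E}
B-D (3): add. Components now {A} {B,C,D} {E}
A-C (8): add. Components now {A,B,C,D} {E}
B-C (10): skip — B and C already connected.
D-E (11): add. Components now {A,B,C,D,E}
MST edge set: {C-D, B-D, A-C, D-E}.
Of the listed edges, {C-D, D-E, A-C} are in the MST → 3.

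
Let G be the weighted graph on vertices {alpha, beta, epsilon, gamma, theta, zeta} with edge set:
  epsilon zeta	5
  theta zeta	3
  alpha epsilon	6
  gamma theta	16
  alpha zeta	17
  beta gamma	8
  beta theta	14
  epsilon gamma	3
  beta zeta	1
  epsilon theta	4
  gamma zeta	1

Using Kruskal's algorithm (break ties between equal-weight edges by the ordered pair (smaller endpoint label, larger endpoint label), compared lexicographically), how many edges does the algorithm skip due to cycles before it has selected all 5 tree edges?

2

Kruskal: consider edges lightest-first.
beta zeta (1): add — endpoints in different components.
gamma zeta (1): add — endpoints in different components.
epsilon gamma (3): add — endpoints in different components.
theta zeta (3): add — endpoints in different components.
epsilon theta (4): skip — theta and epsilon already connected.
epsilon zeta (5): skip — zeta and epsilon already connected.
alpha epsilon (6): add — endpoints in different components.
Edges rejected before the tree was complete: 2.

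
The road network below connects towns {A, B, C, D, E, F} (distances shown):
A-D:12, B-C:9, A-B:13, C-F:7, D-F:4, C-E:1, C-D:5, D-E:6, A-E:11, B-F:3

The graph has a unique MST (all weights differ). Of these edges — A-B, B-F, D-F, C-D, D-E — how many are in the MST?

Sort edges by weight, then run Kruskal:
C-E (1): add — endpoints in different components.
B-F (3): add — endpoints in different components.
D-F (4): add — endpoints in different components.
C-D (5): add — endpoints in different components.
D-E (6): skip — D and E already connected.
C-F (7): skip — C and F already connected.
B-C (9): skip — B and C already connected.
A-E (11): add — endpoints in different components.
MST edge set: {C-E, B-F, D-F, C-D, A-E}.
Of the listed edges, {B-F, D-F, C-D} are in the MST → 3.

3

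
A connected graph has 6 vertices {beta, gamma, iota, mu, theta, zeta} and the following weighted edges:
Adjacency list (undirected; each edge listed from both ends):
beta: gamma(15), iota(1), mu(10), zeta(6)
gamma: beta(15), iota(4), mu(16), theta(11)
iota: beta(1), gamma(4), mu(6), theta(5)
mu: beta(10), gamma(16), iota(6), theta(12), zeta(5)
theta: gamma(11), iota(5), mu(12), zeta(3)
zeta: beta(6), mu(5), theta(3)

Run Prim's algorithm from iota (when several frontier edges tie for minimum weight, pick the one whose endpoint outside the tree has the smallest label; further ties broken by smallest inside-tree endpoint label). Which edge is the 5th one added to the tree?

mu-zeta

Prim, starting at iota.
Step 1: frontier [beta iota 1, gamma iota 4, iota theta 5, iota mu 6] → take beta iota (1); add beta.
Step 2: frontier [beta zeta 6, beta mu 10, beta gamma 15, gamma iota 4, iota theta 5, iota mu 6] → take gamma iota (4); add gamma.
Step 3: frontier [beta zeta 6, beta mu 10, gamma theta 11, gamma mu 16, iota theta 5, iota mu 6] → take iota theta (5); add theta.
Step 4: frontier [beta zeta 6, beta mu 10, gamma mu 16, iota mu 6, theta zeta 3, mu theta 12] → take theta zeta (3); add zeta.
Step 5: frontier [beta mu 10, gamma mu 16, iota mu 6, mu theta 12, mu zeta 5] → take mu zeta (5); add mu.
The 5th edge added is mu zeta.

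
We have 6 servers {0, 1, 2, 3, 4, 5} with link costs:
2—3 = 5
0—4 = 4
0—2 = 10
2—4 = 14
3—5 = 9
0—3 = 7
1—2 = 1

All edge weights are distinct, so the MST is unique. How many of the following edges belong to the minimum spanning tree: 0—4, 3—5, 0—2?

2

Kruskal's algorithm — process edges by increasing weight (ties by edge label):
1—2 (1): add. Components now {0} {1,2} {3} {4} {5}
0—4 (4): add. Components now {0,4} {1,2} {3} {5}
2—3 (5): add. Components now {0,4} {1,2,3} {5}
0—3 (7): add. Components now {0,1,2,3,4} {5}
3—5 (9): add. Components now {0,1,2,3,4,5}
MST edge set: {1—2, 0—4, 2—3, 0—3, 3—5}.
Of the listed edges, {0—4, 3—5} are in the MST → 2.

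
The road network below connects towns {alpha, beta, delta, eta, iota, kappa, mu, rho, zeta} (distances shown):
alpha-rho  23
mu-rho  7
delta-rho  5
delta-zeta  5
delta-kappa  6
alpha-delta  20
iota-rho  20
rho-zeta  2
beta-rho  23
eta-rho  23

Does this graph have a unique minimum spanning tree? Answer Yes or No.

Kruskal's algorithm — process edges by increasing weight (ties by edge label):
rho-zeta (2): add — endpoints in different components.
delta-rho (5): add — endpoints in different components.
delta-zeta (5): skip — delta and zeta already connected.
delta-kappa (6): add — endpoints in different components.
mu-rho (7): add — endpoints in different components.
alpha-delta (20): add — endpoints in different components.
iota-rho (20): add — endpoints in different components.
alpha-rho (23): skip — rho and alpha already connected.
beta-rho (23): add — endpoints in different components.
eta-rho (23): add — endpoints in different components.
Non-tree edge delta-zeta has weight 5, equal to the heaviest edge on its tree cycle — swapping gives another MST of the same weight. Not unique.

No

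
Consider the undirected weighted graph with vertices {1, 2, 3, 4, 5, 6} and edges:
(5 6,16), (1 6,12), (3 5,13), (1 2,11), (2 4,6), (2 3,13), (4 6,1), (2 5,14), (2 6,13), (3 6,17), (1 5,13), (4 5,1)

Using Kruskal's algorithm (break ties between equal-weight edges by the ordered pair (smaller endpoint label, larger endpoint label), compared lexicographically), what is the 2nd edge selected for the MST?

Kruskal: consider edges lightest-first.
4 5 (1): add. Components now {1} {2} {3} {4,5} {6}
4 6 (1): add. Components now {1} {2} {3} {4,5,6}
2 4 (6): add. Components now {1} {2,4,5,6} {3}
1 2 (11): add. Components now {1,2,4,5,6} {3}
1 6 (12): skip — 1 and 6 already connected.
1 5 (13): skip — 1 and 5 already connected.
2 3 (13): add. Components now {1,2,3,4,5,6}
The 2nd edge added is 4 6.

4-6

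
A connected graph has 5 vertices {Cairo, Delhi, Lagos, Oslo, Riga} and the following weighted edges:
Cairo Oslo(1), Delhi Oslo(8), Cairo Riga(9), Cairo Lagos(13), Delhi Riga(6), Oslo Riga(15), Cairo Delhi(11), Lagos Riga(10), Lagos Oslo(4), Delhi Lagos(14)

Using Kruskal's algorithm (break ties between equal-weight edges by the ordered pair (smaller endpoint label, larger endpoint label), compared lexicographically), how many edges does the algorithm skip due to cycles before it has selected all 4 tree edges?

Kruskal's algorithm — process edges by increasing weight (ties by edge label):
Cairo Oslo (1): add — endpoints in different components.
Lagos Oslo (4): add — endpoints in different components.
Delhi Riga (6): add — endpoints in different components.
Delhi Oslo (8): add — endpoints in different components.
Edges rejected before the tree was complete: 0.

0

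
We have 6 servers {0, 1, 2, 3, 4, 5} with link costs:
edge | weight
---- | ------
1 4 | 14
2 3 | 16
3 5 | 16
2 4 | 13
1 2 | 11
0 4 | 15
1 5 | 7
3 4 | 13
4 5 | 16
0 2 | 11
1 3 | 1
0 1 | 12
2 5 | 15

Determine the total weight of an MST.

43

Sort edges by weight, then run Kruskal:
1 3 (1): add — endpoints in different components.
1 5 (7): add — endpoints in different components.
0 2 (11): add — endpoints in different components.
1 2 (11): add — endpoints in different components.
0 1 (12): skip — 0 and 1 already connected.
2 4 (13): add — endpoints in different components.
MST edges: 1 3, 1 5, 0 2, 1 2, 2 4; total weight 1+7+11+11+13 = 43.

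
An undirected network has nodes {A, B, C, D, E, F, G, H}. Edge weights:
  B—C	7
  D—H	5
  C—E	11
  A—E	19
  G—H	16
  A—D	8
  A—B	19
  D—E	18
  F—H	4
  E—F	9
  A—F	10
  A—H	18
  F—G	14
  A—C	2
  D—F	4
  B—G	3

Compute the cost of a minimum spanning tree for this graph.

Sort edges by weight, then run Kruskal:
A—C (2): add — endpoints in different components.
B—G (3): add — endpoints in different components.
D—F (4): add — endpoints in different components.
F—H (4): add — endpoints in different components.
D—H (5): skip — D and H already connected.
B—C (7): add — endpoints in different components.
A—D (8): add — endpoints in different components.
E—F (9): add — endpoints in different components.
MST edges: A—C, B—G, D—F, F—H, B—C, A—D, E—F; total weight 2+3+4+4+7+8+9 = 37.

37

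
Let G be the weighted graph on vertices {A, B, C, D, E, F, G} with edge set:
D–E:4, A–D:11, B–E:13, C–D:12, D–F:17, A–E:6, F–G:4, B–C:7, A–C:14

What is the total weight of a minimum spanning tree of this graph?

Kruskal's algorithm — process edges by increasing weight (ties by edge label):
D–E (4): add — endpoints in different components.
F–G (4): add — endpoints in different components.
A–E (6): add — endpoints in different components.
B–C (7): add — endpoints in different components.
A–D (11): skip — A and D already connected.
C–D (12): add — endpoints in different components.
B–E (13): skip — B and E already connected.
A–C (14): skip — A and C already connected.
D–F (17): add — endpoints in different components.
MST edges: D–E, F–G, A–E, B–C, C–D, D–F; total weight 4+4+6+7+12+17 = 50.

50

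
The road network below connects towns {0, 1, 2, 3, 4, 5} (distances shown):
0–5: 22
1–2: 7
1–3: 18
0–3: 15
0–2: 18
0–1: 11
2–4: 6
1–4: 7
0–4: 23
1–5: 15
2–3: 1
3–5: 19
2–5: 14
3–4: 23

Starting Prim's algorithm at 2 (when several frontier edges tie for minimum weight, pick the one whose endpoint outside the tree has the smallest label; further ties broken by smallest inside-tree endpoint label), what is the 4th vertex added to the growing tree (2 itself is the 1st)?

1

Prim's algorithm from 2:
Step 1: frontier [2–3 1, 2–4 6, 1–2 7, 2–5 14, 0–2 18] → take 2–3 (1); add 3.
Step 2: frontier [2–4 6, 1–2 7, 2–5 14, 0–2 18, 0–3 15, 1–3 18, 3–5 19, 3–4 23] → take 2–4 (6); add 4.
Step 3: frontier [1–2 7, 2–5 14, 0–2 18, 0–3 15, 1–3 18, 3–5 19, 1–4 7, 0–4 23] → take 1–2 (7); add 1.
Step 4: frontier [0–1 11, 1–5 15, 2–5 14, 0–2 18, 0–3 15, 3–5 19, 0–4 23] → take 0–1 (11); add 0.
Step 5: frontier [0–5 22, 1–5 15, 2–5 14, 3–5 19] → take 2–5 (14); add 5.
Vertex order: 2, 3, 4, 1, 0, 5. The 4th vertex is 1.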